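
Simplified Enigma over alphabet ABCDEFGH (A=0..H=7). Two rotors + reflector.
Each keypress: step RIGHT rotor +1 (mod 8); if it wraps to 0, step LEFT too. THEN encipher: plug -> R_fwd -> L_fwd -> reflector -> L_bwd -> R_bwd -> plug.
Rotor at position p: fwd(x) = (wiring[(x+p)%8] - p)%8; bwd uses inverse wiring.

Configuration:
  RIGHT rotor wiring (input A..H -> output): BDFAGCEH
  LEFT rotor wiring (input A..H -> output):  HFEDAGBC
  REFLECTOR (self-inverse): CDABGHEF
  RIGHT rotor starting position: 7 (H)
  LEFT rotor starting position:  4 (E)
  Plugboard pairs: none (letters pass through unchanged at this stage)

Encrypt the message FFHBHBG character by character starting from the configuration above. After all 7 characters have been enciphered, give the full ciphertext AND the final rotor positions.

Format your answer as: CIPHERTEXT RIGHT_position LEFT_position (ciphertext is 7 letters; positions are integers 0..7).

Answer: CBBEDFE 6 5

Derivation:
Char 1 ('F'): step: R->0, L->5 (L advanced); F->plug->F->R->C->L->F->refl->H->L'->F->R'->C->plug->C
Char 2 ('F'): step: R->1, L=5; F->plug->F->R->D->L->C->refl->A->L'->E->R'->B->plug->B
Char 3 ('H'): step: R->2, L=5; H->plug->H->R->B->L->E->refl->G->L'->G->R'->B->plug->B
Char 4 ('B'): step: R->3, L=5; B->plug->B->R->D->L->C->refl->A->L'->E->R'->E->plug->E
Char 5 ('H'): step: R->4, L=5; H->plug->H->R->E->L->A->refl->C->L'->D->R'->D->plug->D
Char 6 ('B'): step: R->5, L=5; B->plug->B->R->H->L->D->refl->B->L'->A->R'->F->plug->F
Char 7 ('G'): step: R->6, L=5; G->plug->G->R->A->L->B->refl->D->L'->H->R'->E->plug->E
Final: ciphertext=CBBEDFE, RIGHT=6, LEFT=5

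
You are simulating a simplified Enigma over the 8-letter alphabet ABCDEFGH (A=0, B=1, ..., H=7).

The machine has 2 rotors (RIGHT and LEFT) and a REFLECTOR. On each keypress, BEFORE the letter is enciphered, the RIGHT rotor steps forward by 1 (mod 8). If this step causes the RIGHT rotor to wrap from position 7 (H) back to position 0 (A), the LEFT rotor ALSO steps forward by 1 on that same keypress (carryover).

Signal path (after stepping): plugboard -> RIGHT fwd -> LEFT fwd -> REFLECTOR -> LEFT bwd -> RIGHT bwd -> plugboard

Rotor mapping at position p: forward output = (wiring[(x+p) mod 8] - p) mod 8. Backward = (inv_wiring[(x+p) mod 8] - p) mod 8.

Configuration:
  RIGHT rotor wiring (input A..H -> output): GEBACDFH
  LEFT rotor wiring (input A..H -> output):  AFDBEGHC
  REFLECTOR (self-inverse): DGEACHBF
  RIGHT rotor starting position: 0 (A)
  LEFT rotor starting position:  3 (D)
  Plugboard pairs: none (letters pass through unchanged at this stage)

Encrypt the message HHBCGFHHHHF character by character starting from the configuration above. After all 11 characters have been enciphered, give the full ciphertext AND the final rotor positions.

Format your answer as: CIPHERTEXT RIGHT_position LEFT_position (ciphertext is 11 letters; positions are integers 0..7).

Char 1 ('H'): step: R->1, L=3; H->plug->H->R->F->L->F->refl->H->L'->E->R'->F->plug->F
Char 2 ('H'): step: R->2, L=3; H->plug->H->R->C->L->D->refl->A->L'->H->R'->A->plug->A
Char 3 ('B'): step: R->3, L=3; B->plug->B->R->H->L->A->refl->D->L'->C->R'->D->plug->D
Char 4 ('C'): step: R->4, L=3; C->plug->C->R->B->L->B->refl->G->L'->A->R'->F->plug->F
Char 5 ('G'): step: R->5, L=3; G->plug->G->R->D->L->E->refl->C->L'->G->R'->A->plug->A
Char 6 ('F'): step: R->6, L=3; F->plug->F->R->C->L->D->refl->A->L'->H->R'->A->plug->A
Char 7 ('H'): step: R->7, L=3; H->plug->H->R->G->L->C->refl->E->L'->D->R'->F->plug->F
Char 8 ('H'): step: R->0, L->4 (L advanced); H->plug->H->R->H->L->F->refl->H->L'->G->R'->A->plug->A
Char 9 ('H'): step: R->1, L=4; H->plug->H->R->F->L->B->refl->G->L'->D->R'->A->plug->A
Char 10 ('H'): step: R->2, L=4; H->plug->H->R->C->L->D->refl->A->L'->A->R'->C->plug->C
Char 11 ('F'): step: R->3, L=4; F->plug->F->R->D->L->G->refl->B->L'->F->R'->A->plug->A
Final: ciphertext=FADFAAFAACA, RIGHT=3, LEFT=4

Answer: FADFAAFAACA 3 4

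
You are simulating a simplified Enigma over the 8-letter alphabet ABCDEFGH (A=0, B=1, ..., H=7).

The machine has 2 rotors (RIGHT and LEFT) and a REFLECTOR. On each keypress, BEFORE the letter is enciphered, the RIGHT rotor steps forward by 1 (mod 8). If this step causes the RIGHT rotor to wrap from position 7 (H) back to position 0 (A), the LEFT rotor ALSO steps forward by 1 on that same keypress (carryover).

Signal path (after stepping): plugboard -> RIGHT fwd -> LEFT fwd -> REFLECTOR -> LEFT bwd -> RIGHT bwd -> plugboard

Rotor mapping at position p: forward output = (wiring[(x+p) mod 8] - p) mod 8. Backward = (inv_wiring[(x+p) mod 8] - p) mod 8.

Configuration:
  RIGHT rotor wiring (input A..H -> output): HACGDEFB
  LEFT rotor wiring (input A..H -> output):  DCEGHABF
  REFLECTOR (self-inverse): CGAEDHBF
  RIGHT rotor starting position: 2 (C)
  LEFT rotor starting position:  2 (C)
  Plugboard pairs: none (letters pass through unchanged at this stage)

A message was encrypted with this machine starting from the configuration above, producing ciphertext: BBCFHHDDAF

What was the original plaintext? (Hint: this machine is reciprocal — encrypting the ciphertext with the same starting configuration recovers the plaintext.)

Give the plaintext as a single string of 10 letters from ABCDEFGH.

Char 1 ('B'): step: R->3, L=2; B->plug->B->R->A->L->C->refl->A->L'->H->R'->H->plug->H
Char 2 ('B'): step: R->4, L=2; B->plug->B->R->A->L->C->refl->A->L'->H->R'->A->plug->A
Char 3 ('C'): step: R->5, L=2; C->plug->C->R->E->L->H->refl->F->L'->C->R'->D->plug->D
Char 4 ('F'): step: R->6, L=2; F->plug->F->R->A->L->C->refl->A->L'->H->R'->A->plug->A
Char 5 ('H'): step: R->7, L=2; H->plug->H->R->G->L->B->refl->G->L'->D->R'->D->plug->D
Char 6 ('H'): step: R->0, L->3 (L advanced); H->plug->H->R->B->L->E->refl->D->L'->A->R'->B->plug->B
Char 7 ('D'): step: R->1, L=3; D->plug->D->R->C->L->F->refl->H->L'->G->R'->H->plug->H
Char 8 ('D'): step: R->2, L=3; D->plug->D->R->C->L->F->refl->H->L'->G->R'->H->plug->H
Char 9 ('A'): step: R->3, L=3; A->plug->A->R->D->L->G->refl->B->L'->H->R'->H->plug->H
Char 10 ('F'): step: R->4, L=3; F->plug->F->R->E->L->C->refl->A->L'->F->R'->D->plug->D

Answer: HADADBHHHD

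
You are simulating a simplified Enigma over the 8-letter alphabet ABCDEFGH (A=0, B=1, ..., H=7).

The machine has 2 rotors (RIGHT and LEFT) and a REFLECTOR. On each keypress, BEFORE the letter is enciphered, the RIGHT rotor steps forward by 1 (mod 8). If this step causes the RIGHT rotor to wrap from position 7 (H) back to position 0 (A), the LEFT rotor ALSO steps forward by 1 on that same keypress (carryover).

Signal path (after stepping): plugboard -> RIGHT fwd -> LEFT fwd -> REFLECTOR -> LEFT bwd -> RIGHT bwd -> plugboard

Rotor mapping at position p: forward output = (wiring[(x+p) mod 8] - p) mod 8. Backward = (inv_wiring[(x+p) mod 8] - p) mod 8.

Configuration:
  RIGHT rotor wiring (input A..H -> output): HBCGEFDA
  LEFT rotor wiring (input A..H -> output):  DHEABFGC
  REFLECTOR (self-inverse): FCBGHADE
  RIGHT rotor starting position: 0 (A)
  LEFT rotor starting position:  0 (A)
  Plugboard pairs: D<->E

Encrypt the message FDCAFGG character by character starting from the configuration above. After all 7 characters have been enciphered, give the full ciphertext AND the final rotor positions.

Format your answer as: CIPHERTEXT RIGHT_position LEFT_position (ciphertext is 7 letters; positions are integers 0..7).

Char 1 ('F'): step: R->1, L=0; F->plug->F->R->C->L->E->refl->H->L'->B->R'->B->plug->B
Char 2 ('D'): step: R->2, L=0; D->plug->E->R->B->L->H->refl->E->L'->C->R'->C->plug->C
Char 3 ('C'): step: R->3, L=0; C->plug->C->R->C->L->E->refl->H->L'->B->R'->B->plug->B
Char 4 ('A'): step: R->4, L=0; A->plug->A->R->A->L->D->refl->G->L'->G->R'->G->plug->G
Char 5 ('F'): step: R->5, L=0; F->plug->F->R->F->L->F->refl->A->L'->D->R'->C->plug->C
Char 6 ('G'): step: R->6, L=0; G->plug->G->R->G->L->G->refl->D->L'->A->R'->F->plug->F
Char 7 ('G'): step: R->7, L=0; G->plug->G->R->G->L->G->refl->D->L'->A->R'->B->plug->B
Final: ciphertext=BCBGCFB, RIGHT=7, LEFT=0

Answer: BCBGCFB 7 0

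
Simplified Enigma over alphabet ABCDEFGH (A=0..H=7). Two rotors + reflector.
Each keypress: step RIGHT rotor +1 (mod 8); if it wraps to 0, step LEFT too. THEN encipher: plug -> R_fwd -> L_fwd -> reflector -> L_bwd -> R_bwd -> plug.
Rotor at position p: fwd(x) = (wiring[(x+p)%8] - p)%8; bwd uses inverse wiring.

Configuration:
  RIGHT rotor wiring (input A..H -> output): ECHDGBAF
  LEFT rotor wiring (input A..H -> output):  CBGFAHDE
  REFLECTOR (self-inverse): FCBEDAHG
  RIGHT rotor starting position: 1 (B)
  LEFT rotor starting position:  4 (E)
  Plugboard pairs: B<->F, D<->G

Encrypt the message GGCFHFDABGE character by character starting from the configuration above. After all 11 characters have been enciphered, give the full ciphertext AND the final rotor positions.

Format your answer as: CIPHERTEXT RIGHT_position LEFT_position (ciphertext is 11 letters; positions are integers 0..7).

Char 1 ('G'): step: R->2, L=4; G->plug->D->R->H->L->B->refl->C->L'->G->R'->E->plug->E
Char 2 ('G'): step: R->3, L=4; G->plug->D->R->F->L->F->refl->A->L'->D->R'->B->plug->F
Char 3 ('C'): step: R->4, L=4; C->plug->C->R->E->L->G->refl->H->L'->C->R'->A->plug->A
Char 4 ('F'): step: R->5, L=4; F->plug->B->R->D->L->A->refl->F->L'->F->R'->E->plug->E
Char 5 ('H'): step: R->6, L=4; H->plug->H->R->D->L->A->refl->F->L'->F->R'->F->plug->B
Char 6 ('F'): step: R->7, L=4; F->plug->B->R->F->L->F->refl->A->L'->D->R'->C->plug->C
Char 7 ('D'): step: R->0, L->5 (L advanced); D->plug->G->R->A->L->C->refl->B->L'->F->R'->H->plug->H
Char 8 ('A'): step: R->1, L=5; A->plug->A->R->B->L->G->refl->H->L'->C->R'->C->plug->C
Char 9 ('B'): step: R->2, L=5; B->plug->F->R->D->L->F->refl->A->L'->G->R'->E->plug->E
Char 10 ('G'): step: R->3, L=5; G->plug->D->R->F->L->B->refl->C->L'->A->R'->A->plug->A
Char 11 ('E'): step: R->4, L=5; E->plug->E->R->A->L->C->refl->B->L'->F->R'->B->plug->F
Final: ciphertext=EFAEBCHCEAF, RIGHT=4, LEFT=5

Answer: EFAEBCHCEAF 4 5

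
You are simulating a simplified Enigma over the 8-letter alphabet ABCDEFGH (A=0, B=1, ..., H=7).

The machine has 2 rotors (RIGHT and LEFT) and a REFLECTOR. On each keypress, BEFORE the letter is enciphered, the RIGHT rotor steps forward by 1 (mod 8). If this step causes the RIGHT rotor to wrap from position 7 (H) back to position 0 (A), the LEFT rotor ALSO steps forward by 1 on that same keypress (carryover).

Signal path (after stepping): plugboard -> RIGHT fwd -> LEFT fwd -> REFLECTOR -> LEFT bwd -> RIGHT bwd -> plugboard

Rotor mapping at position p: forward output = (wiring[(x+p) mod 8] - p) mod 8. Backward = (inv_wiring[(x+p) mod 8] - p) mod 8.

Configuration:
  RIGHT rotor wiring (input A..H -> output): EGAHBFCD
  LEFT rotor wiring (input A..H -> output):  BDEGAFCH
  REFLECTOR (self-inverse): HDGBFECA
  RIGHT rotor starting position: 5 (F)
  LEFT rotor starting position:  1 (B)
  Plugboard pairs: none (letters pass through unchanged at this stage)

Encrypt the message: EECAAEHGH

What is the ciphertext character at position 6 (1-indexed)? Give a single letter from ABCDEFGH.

Char 1 ('E'): step: R->6, L=1; E->plug->E->R->C->L->F->refl->E->L'->E->R'->A->plug->A
Char 2 ('E'): step: R->7, L=1; E->plug->E->R->A->L->C->refl->G->L'->G->R'->G->plug->G
Char 3 ('C'): step: R->0, L->2 (L advanced); C->plug->C->R->A->L->C->refl->G->L'->C->R'->G->plug->G
Char 4 ('A'): step: R->1, L=2; A->plug->A->R->F->L->F->refl->E->L'->B->R'->F->plug->F
Char 5 ('A'): step: R->2, L=2; A->plug->A->R->G->L->H->refl->A->L'->E->R'->H->plug->H
Char 6 ('E'): step: R->3, L=2; E->plug->E->R->A->L->C->refl->G->L'->C->R'->C->plug->C

C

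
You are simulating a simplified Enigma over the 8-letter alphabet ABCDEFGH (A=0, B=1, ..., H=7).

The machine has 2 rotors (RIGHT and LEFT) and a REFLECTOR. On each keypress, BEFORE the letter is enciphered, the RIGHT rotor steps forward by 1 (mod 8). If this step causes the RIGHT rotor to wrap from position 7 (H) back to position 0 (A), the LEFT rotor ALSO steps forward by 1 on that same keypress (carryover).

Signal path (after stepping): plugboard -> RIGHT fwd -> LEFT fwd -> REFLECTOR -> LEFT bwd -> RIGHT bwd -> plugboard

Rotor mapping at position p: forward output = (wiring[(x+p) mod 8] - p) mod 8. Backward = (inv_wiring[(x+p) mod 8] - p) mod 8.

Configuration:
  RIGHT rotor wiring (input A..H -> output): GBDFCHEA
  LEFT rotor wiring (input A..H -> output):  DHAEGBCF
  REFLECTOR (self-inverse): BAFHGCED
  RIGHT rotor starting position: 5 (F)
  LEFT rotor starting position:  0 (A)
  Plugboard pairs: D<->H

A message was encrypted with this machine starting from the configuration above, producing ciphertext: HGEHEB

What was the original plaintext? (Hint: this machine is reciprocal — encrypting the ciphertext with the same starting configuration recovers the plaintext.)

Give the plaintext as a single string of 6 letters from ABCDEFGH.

Char 1 ('H'): step: R->6, L=0; H->plug->D->R->D->L->E->refl->G->L'->E->R'->G->plug->G
Char 2 ('G'): step: R->7, L=0; G->plug->G->R->A->L->D->refl->H->L'->B->R'->A->plug->A
Char 3 ('E'): step: R->0, L->1 (L advanced); E->plug->E->R->C->L->D->refl->H->L'->B->R'->B->plug->B
Char 4 ('H'): step: R->1, L=1; H->plug->D->R->B->L->H->refl->D->L'->C->R'->B->plug->B
Char 5 ('E'): step: R->2, L=1; E->plug->E->R->C->L->D->refl->H->L'->B->R'->A->plug->A
Char 6 ('B'): step: R->3, L=1; B->plug->B->R->H->L->C->refl->F->L'->D->R'->F->plug->F

Answer: GABBAF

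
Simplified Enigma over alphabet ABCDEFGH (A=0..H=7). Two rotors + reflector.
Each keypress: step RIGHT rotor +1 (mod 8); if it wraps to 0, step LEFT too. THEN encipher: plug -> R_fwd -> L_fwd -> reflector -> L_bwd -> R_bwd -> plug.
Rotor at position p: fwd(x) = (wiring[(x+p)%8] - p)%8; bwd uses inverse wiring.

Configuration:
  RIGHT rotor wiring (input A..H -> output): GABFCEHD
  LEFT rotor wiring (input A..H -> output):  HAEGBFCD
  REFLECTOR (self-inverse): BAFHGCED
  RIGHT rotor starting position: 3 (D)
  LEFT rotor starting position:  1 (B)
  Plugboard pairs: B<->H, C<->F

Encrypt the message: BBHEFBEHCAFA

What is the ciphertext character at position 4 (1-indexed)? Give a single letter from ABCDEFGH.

Char 1 ('B'): step: R->4, L=1; B->plug->H->R->B->L->D->refl->H->L'->A->R'->B->plug->H
Char 2 ('B'): step: R->5, L=1; B->plug->H->R->F->L->B->refl->A->L'->D->R'->E->plug->E
Char 3 ('H'): step: R->6, L=1; H->plug->B->R->F->L->B->refl->A->L'->D->R'->E->plug->E
Char 4 ('E'): step: R->7, L=1; E->plug->E->R->G->L->C->refl->F->L'->C->R'->D->plug->D

D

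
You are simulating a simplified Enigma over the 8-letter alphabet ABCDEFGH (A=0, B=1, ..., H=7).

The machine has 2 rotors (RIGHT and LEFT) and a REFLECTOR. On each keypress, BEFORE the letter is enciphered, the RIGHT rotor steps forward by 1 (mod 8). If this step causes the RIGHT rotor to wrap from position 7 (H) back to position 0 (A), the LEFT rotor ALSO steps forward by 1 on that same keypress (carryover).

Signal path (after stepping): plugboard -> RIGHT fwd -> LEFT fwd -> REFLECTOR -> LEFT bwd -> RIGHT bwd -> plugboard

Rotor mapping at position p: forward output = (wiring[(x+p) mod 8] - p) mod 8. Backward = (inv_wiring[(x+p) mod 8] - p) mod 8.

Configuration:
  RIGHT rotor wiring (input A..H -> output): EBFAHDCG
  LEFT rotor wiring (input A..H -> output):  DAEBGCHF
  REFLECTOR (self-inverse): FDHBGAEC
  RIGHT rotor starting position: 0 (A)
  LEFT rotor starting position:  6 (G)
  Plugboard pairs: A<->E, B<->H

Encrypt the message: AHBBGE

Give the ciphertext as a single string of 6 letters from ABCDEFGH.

Answer: DGGHCA

Derivation:
Char 1 ('A'): step: R->1, L=6; A->plug->E->R->C->L->F->refl->A->L'->G->R'->D->plug->D
Char 2 ('H'): step: R->2, L=6; H->plug->B->R->G->L->A->refl->F->L'->C->R'->G->plug->G
Char 3 ('B'): step: R->3, L=6; B->plug->H->R->C->L->F->refl->A->L'->G->R'->G->plug->G
Char 4 ('B'): step: R->4, L=6; B->plug->H->R->E->L->G->refl->E->L'->H->R'->B->plug->H
Char 5 ('G'): step: R->5, L=6; G->plug->G->R->D->L->C->refl->H->L'->B->R'->C->plug->C
Char 6 ('E'): step: R->6, L=6; E->plug->A->R->E->L->G->refl->E->L'->H->R'->E->plug->A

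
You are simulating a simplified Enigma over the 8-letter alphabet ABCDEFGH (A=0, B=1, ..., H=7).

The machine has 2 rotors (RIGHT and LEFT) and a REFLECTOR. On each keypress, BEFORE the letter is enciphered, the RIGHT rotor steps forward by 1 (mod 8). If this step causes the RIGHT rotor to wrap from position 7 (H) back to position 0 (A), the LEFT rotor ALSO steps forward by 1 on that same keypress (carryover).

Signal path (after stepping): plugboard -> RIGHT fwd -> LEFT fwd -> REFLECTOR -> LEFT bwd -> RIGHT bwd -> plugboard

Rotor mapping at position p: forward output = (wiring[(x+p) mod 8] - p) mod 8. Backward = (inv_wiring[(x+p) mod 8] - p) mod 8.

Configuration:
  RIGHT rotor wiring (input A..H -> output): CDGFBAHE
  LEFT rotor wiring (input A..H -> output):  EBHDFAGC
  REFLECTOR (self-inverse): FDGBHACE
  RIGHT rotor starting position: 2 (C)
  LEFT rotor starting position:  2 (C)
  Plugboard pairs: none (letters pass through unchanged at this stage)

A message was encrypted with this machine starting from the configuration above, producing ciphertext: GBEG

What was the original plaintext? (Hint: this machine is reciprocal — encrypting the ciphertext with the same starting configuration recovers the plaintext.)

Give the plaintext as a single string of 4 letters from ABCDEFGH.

Char 1 ('G'): step: R->3, L=2; G->plug->G->R->A->L->F->refl->A->L'->F->R'->C->plug->C
Char 2 ('B'): step: R->4, L=2; B->plug->B->R->E->L->E->refl->H->L'->H->R'->F->plug->F
Char 3 ('E'): step: R->5, L=2; E->plug->E->R->G->L->C->refl->G->L'->D->R'->A->plug->A
Char 4 ('G'): step: R->6, L=2; G->plug->G->R->D->L->G->refl->C->L'->G->R'->B->plug->B

Answer: CFAB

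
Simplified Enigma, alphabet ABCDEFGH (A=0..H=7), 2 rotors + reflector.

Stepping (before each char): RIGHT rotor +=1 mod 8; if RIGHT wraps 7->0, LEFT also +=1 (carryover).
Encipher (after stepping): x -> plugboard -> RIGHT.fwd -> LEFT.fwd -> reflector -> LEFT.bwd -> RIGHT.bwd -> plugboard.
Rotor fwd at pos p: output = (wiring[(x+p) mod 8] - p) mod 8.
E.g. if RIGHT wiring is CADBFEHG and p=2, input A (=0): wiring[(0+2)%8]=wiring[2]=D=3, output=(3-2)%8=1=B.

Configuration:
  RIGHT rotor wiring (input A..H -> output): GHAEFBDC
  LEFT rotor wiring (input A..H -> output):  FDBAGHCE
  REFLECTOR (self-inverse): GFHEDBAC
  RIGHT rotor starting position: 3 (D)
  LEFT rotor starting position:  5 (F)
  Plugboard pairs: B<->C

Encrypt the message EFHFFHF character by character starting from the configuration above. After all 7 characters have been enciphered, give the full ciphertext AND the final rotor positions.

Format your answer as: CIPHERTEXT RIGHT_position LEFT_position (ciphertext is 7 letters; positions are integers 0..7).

Answer: HACEAFG 2 6

Derivation:
Char 1 ('E'): step: R->4, L=5; E->plug->E->R->C->L->H->refl->C->L'->A->R'->H->plug->H
Char 2 ('F'): step: R->5, L=5; F->plug->F->R->D->L->A->refl->G->L'->E->R'->A->plug->A
Char 3 ('H'): step: R->6, L=5; H->plug->H->R->D->L->A->refl->G->L'->E->R'->B->plug->C
Char 4 ('F'): step: R->7, L=5; F->plug->F->R->G->L->D->refl->E->L'->F->R'->E->plug->E
Char 5 ('F'): step: R->0, L->6 (L advanced); F->plug->F->R->B->L->G->refl->A->L'->G->R'->A->plug->A
Char 6 ('H'): step: R->1, L=6; H->plug->H->R->F->L->C->refl->H->L'->C->R'->F->plug->F
Char 7 ('F'): step: R->2, L=6; F->plug->F->R->A->L->E->refl->D->L'->E->R'->G->plug->G
Final: ciphertext=HACEAFG, RIGHT=2, LEFT=6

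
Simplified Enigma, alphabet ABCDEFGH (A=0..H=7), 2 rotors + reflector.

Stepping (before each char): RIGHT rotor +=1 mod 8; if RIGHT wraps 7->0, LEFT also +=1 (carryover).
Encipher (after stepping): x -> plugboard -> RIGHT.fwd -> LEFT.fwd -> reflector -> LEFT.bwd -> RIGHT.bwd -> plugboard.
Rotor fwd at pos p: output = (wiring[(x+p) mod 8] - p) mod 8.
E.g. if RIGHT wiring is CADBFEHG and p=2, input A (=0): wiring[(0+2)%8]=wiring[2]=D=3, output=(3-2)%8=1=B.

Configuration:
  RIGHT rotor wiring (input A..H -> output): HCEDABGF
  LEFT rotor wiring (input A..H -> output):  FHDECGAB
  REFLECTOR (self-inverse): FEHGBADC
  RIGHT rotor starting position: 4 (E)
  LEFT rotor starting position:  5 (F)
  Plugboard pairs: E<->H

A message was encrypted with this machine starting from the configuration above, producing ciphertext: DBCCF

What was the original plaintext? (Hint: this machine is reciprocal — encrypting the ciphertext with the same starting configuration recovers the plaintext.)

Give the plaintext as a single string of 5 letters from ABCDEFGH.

Char 1 ('D'): step: R->5, L=5; D->plug->D->R->C->L->E->refl->B->L'->A->R'->C->plug->C
Char 2 ('B'): step: R->6, L=5; B->plug->B->R->H->L->F->refl->A->L'->D->R'->H->plug->E
Char 3 ('C'): step: R->7, L=5; C->plug->C->R->D->L->A->refl->F->L'->H->R'->H->plug->E
Char 4 ('C'): step: R->0, L->6 (L advanced); C->plug->C->R->E->L->F->refl->A->L'->H->R'->A->plug->A
Char 5 ('F'): step: R->1, L=6; F->plug->F->R->F->L->G->refl->D->L'->B->R'->A->plug->A

Answer: CEEAA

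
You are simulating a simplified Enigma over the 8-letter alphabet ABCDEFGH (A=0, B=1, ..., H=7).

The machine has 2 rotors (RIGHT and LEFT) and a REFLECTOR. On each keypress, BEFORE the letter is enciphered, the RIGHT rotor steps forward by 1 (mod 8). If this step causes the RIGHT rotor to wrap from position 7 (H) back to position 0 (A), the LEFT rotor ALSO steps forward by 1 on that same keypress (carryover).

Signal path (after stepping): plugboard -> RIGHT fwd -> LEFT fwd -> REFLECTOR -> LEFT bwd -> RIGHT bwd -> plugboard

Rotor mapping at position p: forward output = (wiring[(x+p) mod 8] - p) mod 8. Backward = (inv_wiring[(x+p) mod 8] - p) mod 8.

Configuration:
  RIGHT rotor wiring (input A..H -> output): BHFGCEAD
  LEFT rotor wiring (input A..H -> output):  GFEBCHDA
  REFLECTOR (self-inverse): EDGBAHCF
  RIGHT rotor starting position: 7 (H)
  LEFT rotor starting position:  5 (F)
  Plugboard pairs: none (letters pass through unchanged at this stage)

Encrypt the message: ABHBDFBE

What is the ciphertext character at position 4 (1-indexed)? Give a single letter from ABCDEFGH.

Char 1 ('A'): step: R->0, L->6 (L advanced); A->plug->A->R->B->L->C->refl->G->L'->E->R'->F->plug->F
Char 2 ('B'): step: R->1, L=6; B->plug->B->R->E->L->G->refl->C->L'->B->R'->D->plug->D
Char 3 ('H'): step: R->2, L=6; H->plug->H->R->F->L->D->refl->B->L'->H->R'->G->plug->G
Char 4 ('B'): step: R->3, L=6; B->plug->B->R->H->L->B->refl->D->L'->F->R'->D->plug->D

D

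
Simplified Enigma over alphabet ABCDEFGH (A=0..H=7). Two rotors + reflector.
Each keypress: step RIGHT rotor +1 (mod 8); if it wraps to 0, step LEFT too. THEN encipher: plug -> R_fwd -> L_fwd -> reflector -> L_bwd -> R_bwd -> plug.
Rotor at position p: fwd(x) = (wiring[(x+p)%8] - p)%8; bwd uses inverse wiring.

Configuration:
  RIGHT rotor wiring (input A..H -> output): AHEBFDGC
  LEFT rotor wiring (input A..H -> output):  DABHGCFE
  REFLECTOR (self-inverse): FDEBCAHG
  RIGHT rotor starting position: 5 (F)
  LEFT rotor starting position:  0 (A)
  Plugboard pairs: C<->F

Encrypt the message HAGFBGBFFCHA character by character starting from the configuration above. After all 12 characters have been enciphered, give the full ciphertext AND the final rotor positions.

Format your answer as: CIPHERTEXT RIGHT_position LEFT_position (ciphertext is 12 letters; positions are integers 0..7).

Answer: GGFEHAHCAGED 1 2

Derivation:
Char 1 ('H'): step: R->6, L=0; H->plug->H->R->F->L->C->refl->E->L'->H->R'->G->plug->G
Char 2 ('A'): step: R->7, L=0; A->plug->A->R->D->L->H->refl->G->L'->E->R'->G->plug->G
Char 3 ('G'): step: R->0, L->1 (L advanced); G->plug->G->R->G->L->D->refl->B->L'->E->R'->C->plug->F
Char 4 ('F'): step: R->1, L=1; F->plug->C->R->A->L->H->refl->G->L'->C->R'->E->plug->E
Char 5 ('B'): step: R->2, L=1; B->plug->B->R->H->L->C->refl->E->L'->F->R'->H->plug->H
Char 6 ('G'): step: R->3, L=1; G->plug->G->R->E->L->B->refl->D->L'->G->R'->A->plug->A
Char 7 ('B'): step: R->4, L=1; B->plug->B->R->H->L->C->refl->E->L'->F->R'->H->plug->H
Char 8 ('F'): step: R->5, L=1; F->plug->C->R->F->L->E->refl->C->L'->H->R'->F->plug->C
Char 9 ('F'): step: R->6, L=1; F->plug->C->R->C->L->G->refl->H->L'->A->R'->A->plug->A
Char 10 ('C'): step: R->7, L=1; C->plug->F->R->G->L->D->refl->B->L'->E->R'->G->plug->G
Char 11 ('H'): step: R->0, L->2 (L advanced); H->plug->H->R->C->L->E->refl->C->L'->F->R'->E->plug->E
Char 12 ('A'): step: R->1, L=2; A->plug->A->R->G->L->B->refl->D->L'->E->R'->D->plug->D
Final: ciphertext=GGFEHAHCAGED, RIGHT=1, LEFT=2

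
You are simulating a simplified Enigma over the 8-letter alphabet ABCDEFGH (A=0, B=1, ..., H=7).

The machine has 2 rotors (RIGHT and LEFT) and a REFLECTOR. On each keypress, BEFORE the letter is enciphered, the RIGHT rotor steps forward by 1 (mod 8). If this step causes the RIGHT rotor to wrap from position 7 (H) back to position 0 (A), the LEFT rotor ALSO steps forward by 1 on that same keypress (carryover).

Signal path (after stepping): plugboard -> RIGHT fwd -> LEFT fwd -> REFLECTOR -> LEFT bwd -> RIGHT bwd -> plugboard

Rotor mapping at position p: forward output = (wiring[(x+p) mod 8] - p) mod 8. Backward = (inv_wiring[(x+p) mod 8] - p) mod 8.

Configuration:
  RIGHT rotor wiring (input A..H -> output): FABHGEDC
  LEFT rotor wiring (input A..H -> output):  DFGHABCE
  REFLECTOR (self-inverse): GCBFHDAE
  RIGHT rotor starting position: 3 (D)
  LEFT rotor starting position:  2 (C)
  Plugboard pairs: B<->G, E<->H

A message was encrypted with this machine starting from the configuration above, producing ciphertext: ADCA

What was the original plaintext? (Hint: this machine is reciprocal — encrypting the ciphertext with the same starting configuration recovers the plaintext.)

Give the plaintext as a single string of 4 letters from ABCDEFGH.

Char 1 ('A'): step: R->4, L=2; A->plug->A->R->C->L->G->refl->A->L'->E->R'->F->plug->F
Char 2 ('D'): step: R->5, L=2; D->plug->D->R->A->L->E->refl->H->L'->D->R'->E->plug->H
Char 3 ('C'): step: R->6, L=2; C->plug->C->R->H->L->D->refl->F->L'->B->R'->F->plug->F
Char 4 ('A'): step: R->7, L=2; A->plug->A->R->D->L->H->refl->E->L'->A->R'->E->plug->H

Answer: FHFH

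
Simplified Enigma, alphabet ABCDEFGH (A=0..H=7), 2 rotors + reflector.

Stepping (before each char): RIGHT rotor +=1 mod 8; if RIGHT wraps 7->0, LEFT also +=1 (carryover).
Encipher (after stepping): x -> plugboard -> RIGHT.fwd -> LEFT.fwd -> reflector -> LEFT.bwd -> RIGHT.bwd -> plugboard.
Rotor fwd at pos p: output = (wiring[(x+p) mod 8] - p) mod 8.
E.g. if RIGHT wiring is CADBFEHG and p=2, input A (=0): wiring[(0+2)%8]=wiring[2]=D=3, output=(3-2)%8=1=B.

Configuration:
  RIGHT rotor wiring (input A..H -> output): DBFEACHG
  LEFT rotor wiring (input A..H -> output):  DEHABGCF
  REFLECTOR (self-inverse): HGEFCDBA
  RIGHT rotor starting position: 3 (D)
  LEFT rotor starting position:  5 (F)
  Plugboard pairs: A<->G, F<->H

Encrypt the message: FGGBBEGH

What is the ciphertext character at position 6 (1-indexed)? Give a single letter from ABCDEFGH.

Char 1 ('F'): step: R->4, L=5; F->plug->H->R->A->L->B->refl->G->L'->D->R'->C->plug->C
Char 2 ('G'): step: R->5, L=5; G->plug->A->R->F->L->C->refl->E->L'->H->R'->G->plug->A
Char 3 ('G'): step: R->6, L=5; G->plug->A->R->B->L->F->refl->D->L'->G->R'->F->plug->H
Char 4 ('B'): step: R->7, L=5; B->plug->B->R->E->L->H->refl->A->L'->C->R'->C->plug->C
Char 5 ('B'): step: R->0, L->6 (L advanced); B->plug->B->R->B->L->H->refl->A->L'->H->R'->G->plug->A
Char 6 ('E'): step: R->1, L=6; E->plug->E->R->B->L->H->refl->A->L'->H->R'->D->plug->D

D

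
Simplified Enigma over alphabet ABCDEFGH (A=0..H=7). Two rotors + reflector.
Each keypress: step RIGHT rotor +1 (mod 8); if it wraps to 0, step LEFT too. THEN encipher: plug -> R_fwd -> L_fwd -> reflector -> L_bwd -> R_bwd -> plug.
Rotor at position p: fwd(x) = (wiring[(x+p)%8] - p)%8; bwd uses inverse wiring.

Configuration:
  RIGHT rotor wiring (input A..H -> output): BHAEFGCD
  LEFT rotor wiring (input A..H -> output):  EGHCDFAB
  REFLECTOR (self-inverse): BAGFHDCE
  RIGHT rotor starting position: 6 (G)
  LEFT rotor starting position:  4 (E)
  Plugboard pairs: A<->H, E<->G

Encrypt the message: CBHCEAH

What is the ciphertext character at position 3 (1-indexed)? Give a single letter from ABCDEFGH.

Char 1 ('C'): step: R->7, L=4; C->plug->C->R->A->L->H->refl->E->L'->C->R'->B->plug->B
Char 2 ('B'): step: R->0, L->5 (L advanced); B->plug->B->R->H->L->G->refl->C->L'->F->R'->E->plug->G
Char 3 ('H'): step: R->1, L=5; H->plug->A->R->G->L->F->refl->D->L'->B->R'->F->plug->F

F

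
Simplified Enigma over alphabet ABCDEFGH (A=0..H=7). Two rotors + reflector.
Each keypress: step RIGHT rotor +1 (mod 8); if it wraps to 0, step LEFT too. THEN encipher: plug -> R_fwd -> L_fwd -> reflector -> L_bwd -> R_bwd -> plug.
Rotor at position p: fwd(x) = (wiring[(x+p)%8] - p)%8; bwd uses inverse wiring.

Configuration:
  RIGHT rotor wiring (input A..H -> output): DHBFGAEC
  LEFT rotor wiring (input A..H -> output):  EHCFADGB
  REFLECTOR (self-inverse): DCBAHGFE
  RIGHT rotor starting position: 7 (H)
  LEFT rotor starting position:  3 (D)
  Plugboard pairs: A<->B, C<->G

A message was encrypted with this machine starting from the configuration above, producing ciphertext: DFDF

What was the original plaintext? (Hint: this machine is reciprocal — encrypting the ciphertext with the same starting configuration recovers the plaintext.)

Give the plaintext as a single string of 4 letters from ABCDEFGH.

Char 1 ('D'): step: R->0, L->4 (L advanced); D->plug->D->R->F->L->D->refl->A->L'->E->R'->G->plug->C
Char 2 ('F'): step: R->1, L=4; F->plug->F->R->D->L->F->refl->G->L'->G->R'->A->plug->B
Char 3 ('D'): step: R->2, L=4; D->plug->D->R->G->L->G->refl->F->L'->D->R'->B->plug->A
Char 4 ('F'): step: R->3, L=4; F->plug->F->R->A->L->E->refl->H->L'->B->R'->D->plug->D

Answer: CBAD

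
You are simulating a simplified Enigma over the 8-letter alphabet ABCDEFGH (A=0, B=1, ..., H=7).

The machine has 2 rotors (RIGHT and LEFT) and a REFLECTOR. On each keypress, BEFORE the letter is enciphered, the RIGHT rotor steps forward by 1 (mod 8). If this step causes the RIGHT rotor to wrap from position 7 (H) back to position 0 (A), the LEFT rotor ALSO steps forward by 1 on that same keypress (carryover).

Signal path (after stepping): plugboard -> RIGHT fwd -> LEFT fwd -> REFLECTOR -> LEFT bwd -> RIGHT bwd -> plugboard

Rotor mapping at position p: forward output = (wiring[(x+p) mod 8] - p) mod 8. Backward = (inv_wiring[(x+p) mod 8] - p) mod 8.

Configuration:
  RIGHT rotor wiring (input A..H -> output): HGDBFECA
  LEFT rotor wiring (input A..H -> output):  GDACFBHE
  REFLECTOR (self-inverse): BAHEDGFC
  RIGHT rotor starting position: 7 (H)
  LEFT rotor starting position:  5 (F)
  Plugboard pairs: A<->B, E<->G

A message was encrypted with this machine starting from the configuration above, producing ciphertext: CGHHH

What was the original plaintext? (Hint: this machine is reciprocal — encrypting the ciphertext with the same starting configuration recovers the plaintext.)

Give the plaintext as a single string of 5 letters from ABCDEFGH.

Char 1 ('C'): step: R->0, L->6 (L advanced); C->plug->C->R->D->L->F->refl->G->L'->B->R'->D->plug->D
Char 2 ('G'): step: R->1, L=6; G->plug->E->R->D->L->F->refl->G->L'->B->R'->F->plug->F
Char 3 ('H'): step: R->2, L=6; H->plug->H->R->E->L->C->refl->H->L'->G->R'->F->plug->F
Char 4 ('H'): step: R->3, L=6; H->plug->H->R->A->L->B->refl->A->L'->C->R'->B->plug->A
Char 5 ('H'): step: R->4, L=6; H->plug->H->R->F->L->E->refl->D->L'->H->R'->G->plug->E

Answer: DFFAE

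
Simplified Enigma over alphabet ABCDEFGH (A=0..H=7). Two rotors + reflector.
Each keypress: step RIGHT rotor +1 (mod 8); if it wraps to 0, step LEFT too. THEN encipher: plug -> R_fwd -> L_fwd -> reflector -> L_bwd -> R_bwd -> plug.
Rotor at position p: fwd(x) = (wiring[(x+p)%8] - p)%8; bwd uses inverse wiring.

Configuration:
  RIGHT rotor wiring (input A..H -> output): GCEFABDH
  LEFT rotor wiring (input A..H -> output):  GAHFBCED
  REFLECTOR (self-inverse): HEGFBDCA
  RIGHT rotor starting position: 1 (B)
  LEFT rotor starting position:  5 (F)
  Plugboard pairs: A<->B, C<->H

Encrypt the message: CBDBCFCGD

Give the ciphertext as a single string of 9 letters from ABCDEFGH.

Answer: GAHGFEHBG

Derivation:
Char 1 ('C'): step: R->2, L=5; C->plug->H->R->A->L->F->refl->D->L'->E->R'->G->plug->G
Char 2 ('B'): step: R->3, L=5; B->plug->A->R->C->L->G->refl->C->L'->F->R'->B->plug->A
Char 3 ('D'): step: R->4, L=5; D->plug->D->R->D->L->B->refl->E->L'->H->R'->C->plug->H
Char 4 ('B'): step: R->5, L=5; B->plug->A->R->E->L->D->refl->F->L'->A->R'->G->plug->G
Char 5 ('C'): step: R->6, L=5; C->plug->H->R->D->L->B->refl->E->L'->H->R'->F->plug->F
Char 6 ('F'): step: R->7, L=5; F->plug->F->R->B->L->H->refl->A->L'->G->R'->E->plug->E
Char 7 ('C'): step: R->0, L->6 (L advanced); C->plug->H->R->H->L->E->refl->B->L'->E->R'->C->plug->H
Char 8 ('G'): step: R->1, L=6; G->plug->G->R->G->L->D->refl->F->L'->B->R'->A->plug->B
Char 9 ('D'): step: R->2, L=6; D->plug->D->R->H->L->E->refl->B->L'->E->R'->G->plug->G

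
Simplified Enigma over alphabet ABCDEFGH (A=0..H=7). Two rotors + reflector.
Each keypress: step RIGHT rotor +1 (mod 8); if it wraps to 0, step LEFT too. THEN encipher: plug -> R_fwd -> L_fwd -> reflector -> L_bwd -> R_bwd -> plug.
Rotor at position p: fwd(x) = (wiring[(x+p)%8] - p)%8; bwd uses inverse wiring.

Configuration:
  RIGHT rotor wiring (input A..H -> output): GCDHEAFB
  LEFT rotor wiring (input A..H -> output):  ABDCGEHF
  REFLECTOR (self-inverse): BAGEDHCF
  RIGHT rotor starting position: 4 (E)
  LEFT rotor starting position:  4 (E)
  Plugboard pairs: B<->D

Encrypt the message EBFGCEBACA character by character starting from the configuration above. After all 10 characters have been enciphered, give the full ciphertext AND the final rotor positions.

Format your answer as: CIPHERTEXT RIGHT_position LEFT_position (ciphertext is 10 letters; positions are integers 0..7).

Char 1 ('E'): step: R->5, L=4; E->plug->E->R->F->L->F->refl->H->L'->G->R'->F->plug->F
Char 2 ('B'): step: R->6, L=4; B->plug->D->R->E->L->E->refl->D->L'->C->R'->H->plug->H
Char 3 ('F'): step: R->7, L=4; F->plug->F->R->F->L->F->refl->H->L'->G->R'->H->plug->H
Char 4 ('G'): step: R->0, L->5 (L advanced); G->plug->G->R->F->L->G->refl->C->L'->B->R'->H->plug->H
Char 5 ('C'): step: R->1, L=5; C->plug->C->R->G->L->F->refl->H->L'->A->R'->G->plug->G
Char 6 ('E'): step: R->2, L=5; E->plug->E->R->D->L->D->refl->E->L'->E->R'->G->plug->G
Char 7 ('B'): step: R->3, L=5; B->plug->D->R->C->L->A->refl->B->L'->H->R'->G->plug->G
Char 8 ('A'): step: R->4, L=5; A->plug->A->R->A->L->H->refl->F->L'->G->R'->F->plug->F
Char 9 ('C'): step: R->5, L=5; C->plug->C->R->E->L->E->refl->D->L'->D->R'->A->plug->A
Char 10 ('A'): step: R->6, L=5; A->plug->A->R->H->L->B->refl->A->L'->C->R'->H->plug->H
Final: ciphertext=FHHHGGGFAH, RIGHT=6, LEFT=5

Answer: FHHHGGGFAH 6 5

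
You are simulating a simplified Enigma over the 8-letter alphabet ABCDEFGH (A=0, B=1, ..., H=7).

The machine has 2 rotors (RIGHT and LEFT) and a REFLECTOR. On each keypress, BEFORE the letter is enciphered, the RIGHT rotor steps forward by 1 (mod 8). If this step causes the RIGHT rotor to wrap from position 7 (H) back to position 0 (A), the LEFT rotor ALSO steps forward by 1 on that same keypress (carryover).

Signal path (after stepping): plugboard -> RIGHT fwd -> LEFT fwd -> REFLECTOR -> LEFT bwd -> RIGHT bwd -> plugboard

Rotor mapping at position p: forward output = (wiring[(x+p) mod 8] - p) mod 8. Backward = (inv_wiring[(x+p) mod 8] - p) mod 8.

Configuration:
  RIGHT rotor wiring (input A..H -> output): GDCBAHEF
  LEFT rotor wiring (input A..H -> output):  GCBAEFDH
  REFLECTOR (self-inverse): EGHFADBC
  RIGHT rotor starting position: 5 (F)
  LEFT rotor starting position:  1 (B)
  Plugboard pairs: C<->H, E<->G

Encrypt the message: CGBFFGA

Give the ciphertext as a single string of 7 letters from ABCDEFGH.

Answer: GCCCDED

Derivation:
Char 1 ('C'): step: R->6, L=1; C->plug->H->R->B->L->A->refl->E->L'->E->R'->E->plug->G
Char 2 ('G'): step: R->7, L=1; G->plug->E->R->C->L->H->refl->C->L'->F->R'->H->plug->C
Char 3 ('B'): step: R->0, L->2 (L advanced); B->plug->B->R->D->L->D->refl->F->L'->F->R'->H->plug->C
Char 4 ('F'): step: R->1, L=2; F->plug->F->R->D->L->D->refl->F->L'->F->R'->H->plug->C
Char 5 ('F'): step: R->2, L=2; F->plug->F->R->D->L->D->refl->F->L'->F->R'->D->plug->D
Char 6 ('G'): step: R->3, L=2; G->plug->E->R->C->L->C->refl->H->L'->A->R'->G->plug->E
Char 7 ('A'): step: R->4, L=2; A->plug->A->R->E->L->B->refl->G->L'->B->R'->D->plug->D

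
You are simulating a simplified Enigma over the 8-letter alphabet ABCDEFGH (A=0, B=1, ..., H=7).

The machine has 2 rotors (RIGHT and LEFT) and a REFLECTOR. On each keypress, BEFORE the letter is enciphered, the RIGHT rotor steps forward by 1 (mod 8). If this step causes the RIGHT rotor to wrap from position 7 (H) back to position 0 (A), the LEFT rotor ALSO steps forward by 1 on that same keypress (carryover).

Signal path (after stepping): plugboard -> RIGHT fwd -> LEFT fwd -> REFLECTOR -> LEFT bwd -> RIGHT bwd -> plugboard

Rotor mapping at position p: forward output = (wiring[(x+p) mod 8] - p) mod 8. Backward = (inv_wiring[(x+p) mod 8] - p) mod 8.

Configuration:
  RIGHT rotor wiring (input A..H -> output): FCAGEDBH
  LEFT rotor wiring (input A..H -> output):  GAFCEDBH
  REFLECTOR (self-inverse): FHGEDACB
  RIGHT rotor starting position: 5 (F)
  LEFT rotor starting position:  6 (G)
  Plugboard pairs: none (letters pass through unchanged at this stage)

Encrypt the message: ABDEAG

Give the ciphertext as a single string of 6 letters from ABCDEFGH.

Answer: GCEABA

Derivation:
Char 1 ('A'): step: R->6, L=6; A->plug->A->R->D->L->C->refl->G->L'->G->R'->G->plug->G
Char 2 ('B'): step: R->7, L=6; B->plug->B->R->G->L->G->refl->C->L'->D->R'->C->plug->C
Char 3 ('D'): step: R->0, L->7 (L advanced); D->plug->D->R->G->L->E->refl->D->L'->E->R'->E->plug->E
Char 4 ('E'): step: R->1, L=7; E->plug->E->R->C->L->B->refl->H->L'->B->R'->A->plug->A
Char 5 ('A'): step: R->2, L=7; A->plug->A->R->G->L->E->refl->D->L'->E->R'->B->plug->B
Char 6 ('G'): step: R->3, L=7; G->plug->G->R->H->L->C->refl->G->L'->D->R'->A->plug->A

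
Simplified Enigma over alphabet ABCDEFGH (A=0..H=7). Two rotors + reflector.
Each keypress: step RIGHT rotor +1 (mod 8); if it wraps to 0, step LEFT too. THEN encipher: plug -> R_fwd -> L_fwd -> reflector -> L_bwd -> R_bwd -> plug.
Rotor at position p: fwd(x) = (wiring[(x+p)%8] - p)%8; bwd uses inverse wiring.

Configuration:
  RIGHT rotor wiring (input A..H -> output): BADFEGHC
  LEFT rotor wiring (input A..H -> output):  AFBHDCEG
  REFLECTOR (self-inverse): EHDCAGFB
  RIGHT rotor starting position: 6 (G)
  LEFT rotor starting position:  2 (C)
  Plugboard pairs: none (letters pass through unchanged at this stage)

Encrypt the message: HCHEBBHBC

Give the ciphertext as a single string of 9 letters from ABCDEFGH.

Answer: BHGGHCCGH

Derivation:
Char 1 ('H'): step: R->7, L=2; H->plug->H->R->A->L->H->refl->B->L'->C->R'->B->plug->B
Char 2 ('C'): step: R->0, L->3 (L advanced); C->plug->C->R->D->L->B->refl->H->L'->C->R'->H->plug->H
Char 3 ('H'): step: R->1, L=3; H->plug->H->R->A->L->E->refl->A->L'->B->R'->G->plug->G
Char 4 ('E'): step: R->2, L=3; E->plug->E->R->F->L->F->refl->G->L'->H->R'->G->plug->G
Char 5 ('B'): step: R->3, L=3; B->plug->B->R->B->L->A->refl->E->L'->A->R'->H->plug->H
Char 6 ('B'): step: R->4, L=3; B->plug->B->R->C->L->H->refl->B->L'->D->R'->C->plug->C
Char 7 ('H'): step: R->5, L=3; H->plug->H->R->H->L->G->refl->F->L'->F->R'->C->plug->C
Char 8 ('B'): step: R->6, L=3; B->plug->B->R->E->L->D->refl->C->L'->G->R'->G->plug->G
Char 9 ('C'): step: R->7, L=3; C->plug->C->R->B->L->A->refl->E->L'->A->R'->H->plug->H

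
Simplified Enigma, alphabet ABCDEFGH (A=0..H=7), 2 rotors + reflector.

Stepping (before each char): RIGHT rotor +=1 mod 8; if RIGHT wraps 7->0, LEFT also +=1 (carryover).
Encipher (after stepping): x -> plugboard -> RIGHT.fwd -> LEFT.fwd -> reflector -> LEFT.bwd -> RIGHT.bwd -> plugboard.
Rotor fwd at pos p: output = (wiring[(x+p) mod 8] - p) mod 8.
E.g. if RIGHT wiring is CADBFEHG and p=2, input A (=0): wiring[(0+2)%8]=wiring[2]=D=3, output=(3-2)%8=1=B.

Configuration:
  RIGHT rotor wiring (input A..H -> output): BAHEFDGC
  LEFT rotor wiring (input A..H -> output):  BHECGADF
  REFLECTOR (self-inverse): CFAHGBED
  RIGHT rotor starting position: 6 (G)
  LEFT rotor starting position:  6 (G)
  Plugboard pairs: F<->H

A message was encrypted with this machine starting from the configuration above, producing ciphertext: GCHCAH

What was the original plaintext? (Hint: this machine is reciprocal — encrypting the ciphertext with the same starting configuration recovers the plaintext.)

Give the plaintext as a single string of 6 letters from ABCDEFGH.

Char 1 ('G'): step: R->7, L=6; G->plug->G->R->E->L->G->refl->E->L'->F->R'->E->plug->E
Char 2 ('C'): step: R->0, L->7 (L advanced); C->plug->C->R->H->L->E->refl->G->L'->A->R'->B->plug->B
Char 3 ('H'): step: R->1, L=7; H->plug->F->R->F->L->H->refl->D->L'->E->R'->D->plug->D
Char 4 ('C'): step: R->2, L=7; C->plug->C->R->D->L->F->refl->B->L'->G->R'->H->plug->F
Char 5 ('A'): step: R->3, L=7; A->plug->A->R->B->L->C->refl->A->L'->C->R'->B->plug->B
Char 6 ('H'): step: R->4, L=7; H->plug->F->R->E->L->D->refl->H->L'->F->R'->E->plug->E

Answer: EBDFBE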